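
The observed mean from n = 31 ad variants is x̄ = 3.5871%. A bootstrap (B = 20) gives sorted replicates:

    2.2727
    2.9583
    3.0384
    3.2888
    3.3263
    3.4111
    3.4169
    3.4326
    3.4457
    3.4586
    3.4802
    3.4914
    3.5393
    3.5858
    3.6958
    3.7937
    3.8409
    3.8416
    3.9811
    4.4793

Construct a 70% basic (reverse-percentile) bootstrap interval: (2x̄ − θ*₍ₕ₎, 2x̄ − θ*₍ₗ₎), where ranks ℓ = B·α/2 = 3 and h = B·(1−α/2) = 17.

Percentile endpoints at ranks 3 and 17: θ*₍3₎ = 3.0384, θ*₍17₎ = 3.8409.
Basic interval reflects these around x̄:
  lower = 2 × 3.5871 − 3.8409 = 3.3333
  upper = 2 × 3.5871 − 3.0384 = 4.1358

(3.3333, 4.1358)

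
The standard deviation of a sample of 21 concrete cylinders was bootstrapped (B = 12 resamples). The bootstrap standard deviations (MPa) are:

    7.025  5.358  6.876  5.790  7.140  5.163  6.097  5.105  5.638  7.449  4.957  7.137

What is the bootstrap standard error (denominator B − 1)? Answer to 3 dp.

Bootstrap SE is the standard deviation of the 12 replicate standard deviations.
Mean of replicates: (7.025 + 5.358 + 6.876 + 5.790 + 7.140 + 5.163 + 6.097 + 5.105 + 5.638 + 7.449 + 4.957 + 7.137) / 12 = 73.7350 / 12 = 6.1446
Sum of squared deviations: (+0.8804)² + (−0.7866)² + (+0.7314)² + (−0.3546)² + (+0.9954)² + (−0.9816)² + (−0.0476)² + (−1.0396)² + (−0.5066)² + (+1.3044)² + (−1.1876)² + (+0.9924)² = 9.4453
Variance = 9.4453 / 11 = 0.8587
SE* = √0.8587

SE* = 0.927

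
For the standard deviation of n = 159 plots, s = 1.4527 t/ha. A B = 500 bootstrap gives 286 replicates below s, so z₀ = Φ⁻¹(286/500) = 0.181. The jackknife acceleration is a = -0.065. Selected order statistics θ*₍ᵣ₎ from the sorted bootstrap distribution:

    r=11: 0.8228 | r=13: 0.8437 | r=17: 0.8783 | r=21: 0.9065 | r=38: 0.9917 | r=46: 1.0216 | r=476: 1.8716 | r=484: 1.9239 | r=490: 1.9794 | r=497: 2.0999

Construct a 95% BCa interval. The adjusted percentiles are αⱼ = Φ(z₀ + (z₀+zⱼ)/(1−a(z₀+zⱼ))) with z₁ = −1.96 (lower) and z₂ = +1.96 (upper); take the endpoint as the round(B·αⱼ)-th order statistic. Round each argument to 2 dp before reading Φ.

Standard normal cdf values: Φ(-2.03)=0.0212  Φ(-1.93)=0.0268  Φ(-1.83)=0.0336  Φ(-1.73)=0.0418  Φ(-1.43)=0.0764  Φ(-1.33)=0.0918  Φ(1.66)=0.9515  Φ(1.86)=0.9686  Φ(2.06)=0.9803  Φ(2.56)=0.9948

(0.8783, 1.9794)

Lower: z₀ + z₁ = 0.181 + (-1.960) = -1.779; 1 − a(z₀+z₁) = 1 − (-0.065)(-1.779) = 0.8844; argument = 0.181 + (-1.779)/0.8844 = -1.8306 → -1.83.
α₁ = Φ(-1.83) = 0.0336; rank = round(500 × 0.0336) = 17; θ*₍17₎ = 0.8783.
Upper: z₀ + z₂ = 2.141; 1 − a(z₀+z₂) = 1.1392; argument = 2.0604 → 2.06; α₂ = 0.9803; rank = 490; θ*₍490₎ = 1.9794.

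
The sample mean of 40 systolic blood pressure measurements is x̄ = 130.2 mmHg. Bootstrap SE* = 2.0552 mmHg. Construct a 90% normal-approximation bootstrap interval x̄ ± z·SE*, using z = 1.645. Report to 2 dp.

Margin = 1.645 × 2.0552 = 3.381
Interval: 130.2 ± 3.381

(126.82, 133.58)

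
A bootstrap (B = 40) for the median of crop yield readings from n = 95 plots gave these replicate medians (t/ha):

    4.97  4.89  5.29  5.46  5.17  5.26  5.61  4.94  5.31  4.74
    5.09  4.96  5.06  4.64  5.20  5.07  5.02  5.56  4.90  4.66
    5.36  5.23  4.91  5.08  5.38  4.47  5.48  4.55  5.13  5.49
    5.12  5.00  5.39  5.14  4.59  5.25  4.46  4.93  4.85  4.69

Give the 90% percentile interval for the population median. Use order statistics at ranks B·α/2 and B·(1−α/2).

Sorted replicates: 4.46, 4.47, 4.55, 4.59, 4.64, 4.66, 4.69, 4.74, 4.85, 4.89, 4.90, 4.91, 4.93, 4.94, 4.96, 4.97, 5.00, 5.02, 5.06, 5.07, 5.08, 5.09, 5.12, 5.13, 5.14, 5.17, 5.20, 5.23, 5.25, 5.26, 5.29, 5.31, 5.36, 5.38, 5.39, 5.46, 5.48, 5.49, 5.56, 5.61
α = 0.10; lower rank = 40 × 0.050 = 2; upper rank = 40 × 0.950 = 38.
The 2nd smallest replicate is 4.47; the 38th is 5.49.

(4.47, 5.49)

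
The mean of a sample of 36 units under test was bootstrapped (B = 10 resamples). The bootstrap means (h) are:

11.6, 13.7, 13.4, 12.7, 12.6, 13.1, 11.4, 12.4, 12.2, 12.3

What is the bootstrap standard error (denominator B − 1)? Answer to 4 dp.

Bootstrap SE is the standard deviation of the 10 replicate means.
Mean of replicates: (11.6 + 13.7 + 13.4 + 12.7 + 12.6 + 13.1 + 11.4 + 12.4 + 12.2 + 12.3) / 10 = 125.40000 / 10 = 12.54000
Sum of squared deviations: (−0.94000)² + (+1.16000)² + (+0.86000)² + (+0.16000)² + (+0.06000)² + (+0.56000)² + (−1.14000)² + (−0.14000)² + (−0.34000)² + (−0.24000)² = 4.80400
Variance = 4.80400 / 9 = 0.53378
SE* = √0.53378

SE* = 0.7306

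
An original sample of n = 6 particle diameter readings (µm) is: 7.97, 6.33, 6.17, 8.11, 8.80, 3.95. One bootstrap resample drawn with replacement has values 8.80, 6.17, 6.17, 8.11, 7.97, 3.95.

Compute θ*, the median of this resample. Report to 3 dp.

θ* = 7.070

Sorted: 3.95, 6.17, 6.17, 7.97, 8.11, 8.80
Median = average of the two middle values = 7.070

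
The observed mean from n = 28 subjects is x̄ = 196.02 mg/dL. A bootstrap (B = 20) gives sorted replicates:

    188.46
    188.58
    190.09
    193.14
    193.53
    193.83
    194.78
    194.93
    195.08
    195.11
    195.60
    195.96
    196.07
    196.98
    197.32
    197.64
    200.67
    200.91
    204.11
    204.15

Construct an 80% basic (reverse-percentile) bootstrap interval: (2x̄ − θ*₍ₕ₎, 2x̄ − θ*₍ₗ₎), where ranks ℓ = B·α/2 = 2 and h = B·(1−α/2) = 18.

(191.13, 203.46)

Percentile endpoints at ranks 2 and 18: θ*₍2₎ = 188.58, θ*₍18₎ = 200.91.
Basic interval reflects these around x̄:
  lower = 2 × 196.02 − 200.91 = 191.13
  upper = 2 × 196.02 − 188.58 = 203.46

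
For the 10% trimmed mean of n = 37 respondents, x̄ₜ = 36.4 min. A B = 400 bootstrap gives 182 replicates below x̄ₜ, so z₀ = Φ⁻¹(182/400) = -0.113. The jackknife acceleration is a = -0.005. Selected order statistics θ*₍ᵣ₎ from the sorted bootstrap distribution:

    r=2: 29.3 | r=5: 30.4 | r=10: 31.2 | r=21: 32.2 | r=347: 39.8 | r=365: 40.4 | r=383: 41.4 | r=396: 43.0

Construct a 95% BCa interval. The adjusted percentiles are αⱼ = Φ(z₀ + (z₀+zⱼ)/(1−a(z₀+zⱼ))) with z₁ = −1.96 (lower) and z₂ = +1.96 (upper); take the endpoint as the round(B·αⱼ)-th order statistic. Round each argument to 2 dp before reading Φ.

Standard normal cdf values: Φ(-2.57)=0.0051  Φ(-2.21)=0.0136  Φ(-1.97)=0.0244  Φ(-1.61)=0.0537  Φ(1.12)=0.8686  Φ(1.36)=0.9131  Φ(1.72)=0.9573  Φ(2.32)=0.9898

(30.4, 41.4)

Lower: z₀ + z₁ = -0.113 + (-1.960) = -2.073; 1 − a(z₀+z₁) = 1 − (-0.005)(-2.073) = 0.9896; argument = -0.113 + (-2.073)/0.9896 = -2.2077 → -2.21.
α₁ = Φ(-2.21) = 0.0136; rank = round(400 × 0.0136) = 5; θ*₍5₎ = 30.4.
Upper: z₀ + z₂ = 1.847; 1 − a(z₀+z₂) = 1.0092; argument = 1.7171 → 1.72; α₂ = 0.9573; rank = 383; θ*₍383₎ = 41.4.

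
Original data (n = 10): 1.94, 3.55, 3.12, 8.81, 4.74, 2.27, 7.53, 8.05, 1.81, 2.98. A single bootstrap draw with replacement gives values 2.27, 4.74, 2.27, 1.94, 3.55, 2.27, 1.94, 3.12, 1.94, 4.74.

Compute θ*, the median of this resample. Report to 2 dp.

θ* = 2.27

Sorted: 1.94, 1.94, 1.94, 2.27, 2.27, 2.27, 3.12, 3.55, 4.74, 4.74
Median = average of the two middle values = 2.27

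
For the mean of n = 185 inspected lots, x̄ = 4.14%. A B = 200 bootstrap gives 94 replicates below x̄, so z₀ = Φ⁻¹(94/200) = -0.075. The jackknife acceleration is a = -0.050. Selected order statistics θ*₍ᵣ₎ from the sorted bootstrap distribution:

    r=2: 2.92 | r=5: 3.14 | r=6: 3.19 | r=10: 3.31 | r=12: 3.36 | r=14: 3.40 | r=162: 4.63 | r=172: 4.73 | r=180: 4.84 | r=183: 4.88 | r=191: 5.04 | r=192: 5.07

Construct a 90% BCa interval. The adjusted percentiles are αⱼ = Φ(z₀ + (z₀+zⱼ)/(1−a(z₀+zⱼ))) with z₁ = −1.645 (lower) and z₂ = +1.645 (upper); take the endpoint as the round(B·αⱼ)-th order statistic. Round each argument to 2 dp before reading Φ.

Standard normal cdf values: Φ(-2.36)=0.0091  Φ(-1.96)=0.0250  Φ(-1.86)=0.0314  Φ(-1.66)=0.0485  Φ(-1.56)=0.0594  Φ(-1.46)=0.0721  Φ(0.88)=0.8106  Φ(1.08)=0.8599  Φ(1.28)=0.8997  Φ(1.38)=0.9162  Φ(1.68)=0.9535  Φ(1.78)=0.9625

(3.14, 4.88)

Lower: z₀ + z₁ = -0.075 + (-1.645) = -1.720; 1 − a(z₀+z₁) = 1 − (-0.050)(-1.720) = 0.9140; argument = -0.075 + (-1.720)/0.9140 = -1.9568 → -1.96.
α₁ = Φ(-1.96) = 0.0250; rank = round(200 × 0.0250) = 5; θ*₍5₎ = 3.14.
Upper: z₀ + z₂ = 1.570; 1 − a(z₀+z₂) = 1.0785; argument = 1.3807 → 1.38; α₂ = 0.9162; rank = 183; θ*₍183₎ = 4.88.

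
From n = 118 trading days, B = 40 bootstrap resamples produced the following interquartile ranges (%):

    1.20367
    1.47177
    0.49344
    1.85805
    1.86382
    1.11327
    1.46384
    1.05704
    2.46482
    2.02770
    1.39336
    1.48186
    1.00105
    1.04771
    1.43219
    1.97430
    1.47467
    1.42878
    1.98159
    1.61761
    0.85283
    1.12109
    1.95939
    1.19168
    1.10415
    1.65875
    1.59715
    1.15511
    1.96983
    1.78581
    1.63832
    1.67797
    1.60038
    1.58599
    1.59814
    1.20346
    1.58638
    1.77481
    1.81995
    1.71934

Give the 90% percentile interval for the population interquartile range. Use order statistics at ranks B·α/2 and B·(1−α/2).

(0.85283, 1.98159)

Sorted replicates: 0.49344, 0.85283, 1.00105, 1.04771, 1.05704, 1.10415, 1.11327, 1.12109, 1.15511, 1.19168, 1.20346, 1.20367, 1.39336, 1.42878, 1.43219, 1.46384, 1.47177, 1.47467, 1.48186, 1.58599, 1.58638, 1.59715, 1.59814, 1.60038, 1.61761, 1.63832, 1.65875, 1.67797, 1.71934, 1.77481, 1.78581, 1.81995, 1.85805, 1.86382, 1.95939, 1.96983, 1.97430, 1.98159, 2.02770, 2.46482
α = 0.10; lower rank = 40 × 0.050 = 2; upper rank = 40 × 0.950 = 38.
The 2nd smallest replicate is 0.85283; the 38th is 1.98159.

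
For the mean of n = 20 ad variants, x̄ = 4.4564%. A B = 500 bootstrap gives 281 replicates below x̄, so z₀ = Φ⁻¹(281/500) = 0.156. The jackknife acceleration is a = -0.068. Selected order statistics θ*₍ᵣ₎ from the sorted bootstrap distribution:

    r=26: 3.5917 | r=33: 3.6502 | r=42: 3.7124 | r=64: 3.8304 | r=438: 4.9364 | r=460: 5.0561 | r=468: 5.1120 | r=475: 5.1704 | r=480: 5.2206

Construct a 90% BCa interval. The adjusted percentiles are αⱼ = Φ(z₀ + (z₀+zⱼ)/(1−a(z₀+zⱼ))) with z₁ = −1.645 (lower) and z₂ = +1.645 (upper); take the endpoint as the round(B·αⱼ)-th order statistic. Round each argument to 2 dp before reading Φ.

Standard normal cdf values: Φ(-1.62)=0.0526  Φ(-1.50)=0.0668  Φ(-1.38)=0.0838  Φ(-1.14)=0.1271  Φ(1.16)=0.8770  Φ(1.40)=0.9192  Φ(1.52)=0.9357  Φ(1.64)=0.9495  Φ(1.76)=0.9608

(3.6502, 5.2206)

Lower: z₀ + z₁ = 0.156 + (-1.645) = -1.489; 1 − a(z₀+z₁) = 1 − (-0.068)(-1.489) = 0.8987; argument = 0.156 + (-1.489)/0.8987 = -1.5007 → -1.50.
α₁ = Φ(-1.50) = 0.0668; rank = round(500 × 0.0668) = 33; θ*₍33₎ = 3.6502.
Upper: z₀ + z₂ = 1.801; 1 − a(z₀+z₂) = 1.1225; argument = 1.7605 → 1.76; α₂ = 0.9608; rank = 480; θ*₍480₎ = 5.2206.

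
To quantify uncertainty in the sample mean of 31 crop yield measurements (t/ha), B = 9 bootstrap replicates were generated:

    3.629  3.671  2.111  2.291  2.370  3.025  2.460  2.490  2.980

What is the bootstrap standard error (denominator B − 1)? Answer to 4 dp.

Bootstrap SE is the standard deviation of the 9 replicate means.
Mean of replicates: (3.629 + 3.671 + 2.111 + 2.291 + 2.370 + 3.025 + 2.460 + 2.490 + 2.980) / 9 = 25.02700 / 9 = 2.78078
Sum of squared deviations: (+0.84822)² + (+0.89022)² + (−0.66978)² + (−0.48978)² + (−0.41078)² + (+0.24422)² + (−0.32078)² + (−0.29078)² + (+0.19922)² = 2.65598
Variance = 2.65598 / 8 = 0.33200
SE* = √0.33200

SE* = 0.5762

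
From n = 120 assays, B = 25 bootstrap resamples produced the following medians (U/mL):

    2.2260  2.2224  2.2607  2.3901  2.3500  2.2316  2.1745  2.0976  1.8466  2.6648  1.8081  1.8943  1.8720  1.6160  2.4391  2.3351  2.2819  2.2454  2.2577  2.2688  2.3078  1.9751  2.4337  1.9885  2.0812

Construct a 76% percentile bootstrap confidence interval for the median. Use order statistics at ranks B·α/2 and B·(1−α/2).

(1.8466, 2.3901)

Sorted replicates: 1.6160, 1.8081, 1.8466, 1.8720, 1.8943, 1.9751, 1.9885, 2.0812, 2.0976, 2.1745, 2.2224, 2.2260, 2.2316, 2.2454, 2.2577, 2.2607, 2.2688, 2.2819, 2.3078, 2.3351, 2.3500, 2.3901, 2.4337, 2.4391, 2.6648
α = 0.24; lower rank = 25 × 0.120 = 3; upper rank = 25 × 0.880 = 22.
The 3rd smallest replicate is 1.8466; the 22nd is 2.3901.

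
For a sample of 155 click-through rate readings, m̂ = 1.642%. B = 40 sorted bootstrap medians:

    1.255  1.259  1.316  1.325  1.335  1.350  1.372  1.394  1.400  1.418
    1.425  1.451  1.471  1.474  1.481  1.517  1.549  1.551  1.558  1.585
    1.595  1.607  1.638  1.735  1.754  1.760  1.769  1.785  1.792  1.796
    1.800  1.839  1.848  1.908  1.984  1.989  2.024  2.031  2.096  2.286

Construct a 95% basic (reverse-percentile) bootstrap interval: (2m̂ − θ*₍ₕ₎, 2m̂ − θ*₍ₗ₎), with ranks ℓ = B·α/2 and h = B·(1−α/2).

(1.188, 2.029)

Percentile endpoints at ranks 1 and 39: θ*₍1₎ = 1.255, θ*₍39₎ = 2.096.
Basic interval reflects these around m̂:
  lower = 2 × 1.642 − 2.096 = 1.188
  upper = 2 × 1.642 − 1.255 = 2.029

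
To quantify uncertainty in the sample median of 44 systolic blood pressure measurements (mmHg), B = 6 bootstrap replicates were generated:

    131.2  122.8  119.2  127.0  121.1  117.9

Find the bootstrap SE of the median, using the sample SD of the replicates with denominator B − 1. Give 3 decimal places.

SE* = 5.042

Bootstrap SE is the standard deviation of the 6 replicate medians.
Mean of replicates: (131.2 + 122.8 + 119.2 + 127.0 + 121.1 + 117.9) / 6 = 739.2000 / 6 = 123.2000
Sum of squared deviations: (+8.0000)² + (−0.4000)² + (−4.0000)² + (+3.8000)² + (−2.1000)² + (−5.3000)² = 127.1000
Variance = 127.1000 / 5 = 25.4200
SE* = √25.4200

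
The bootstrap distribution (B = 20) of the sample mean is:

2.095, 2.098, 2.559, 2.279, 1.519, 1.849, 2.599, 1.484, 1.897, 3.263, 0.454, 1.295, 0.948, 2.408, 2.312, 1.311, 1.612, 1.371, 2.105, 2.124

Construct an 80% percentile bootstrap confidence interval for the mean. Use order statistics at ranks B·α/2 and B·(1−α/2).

(0.948, 2.559)

Sorted replicates: 0.454, 0.948, 1.295, 1.311, 1.371, 1.484, 1.519, 1.612, 1.849, 1.897, 2.095, 2.098, 2.105, 2.124, 2.279, 2.312, 2.408, 2.559, 2.599, 3.263
α = 0.20; lower rank = 20 × 0.100 = 2; upper rank = 20 × 0.900 = 18.
The 2nd smallest replicate is 0.948; the 18th is 2.559.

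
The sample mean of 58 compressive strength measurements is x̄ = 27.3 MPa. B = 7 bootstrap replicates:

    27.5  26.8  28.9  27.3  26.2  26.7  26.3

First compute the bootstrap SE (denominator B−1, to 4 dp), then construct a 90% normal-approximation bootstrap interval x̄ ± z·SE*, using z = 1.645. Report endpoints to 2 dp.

Mean of replicates = 27.1000; sum of squared deviations = 5.1400; SE* = √(5.1400/6) = 0.9256
Margin = 1.645 × 0.9256 = 1.523
Interval: 27.3 ± 1.523

(25.78, 28.82)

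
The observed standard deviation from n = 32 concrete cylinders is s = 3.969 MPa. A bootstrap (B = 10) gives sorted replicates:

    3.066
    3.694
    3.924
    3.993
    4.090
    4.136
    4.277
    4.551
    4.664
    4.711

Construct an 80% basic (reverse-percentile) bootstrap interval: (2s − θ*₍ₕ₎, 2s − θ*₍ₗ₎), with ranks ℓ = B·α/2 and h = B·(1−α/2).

Percentile endpoints at ranks 1 and 9: θ*₍1₎ = 3.066, θ*₍9₎ = 4.664.
Basic interval reflects these around s:
  lower = 2 × 3.969 − 4.664 = 3.274
  upper = 2 × 3.969 − 3.066 = 4.872

(3.274, 4.872)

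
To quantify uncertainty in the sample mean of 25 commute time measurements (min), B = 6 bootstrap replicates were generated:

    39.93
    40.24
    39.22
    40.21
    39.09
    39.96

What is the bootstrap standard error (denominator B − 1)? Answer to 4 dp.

Bootstrap SE is the standard deviation of the 6 replicate means.
Mean of replicates: (39.93 + 40.24 + 39.22 + 40.21 + 39.09 + 39.96) / 6 = 238.65000 / 6 = 39.77500
Sum of squared deviations: (+0.15500)² + (+0.46500)² + (−0.55500)² + (+0.43500)² + (−0.68500)² + (+0.18500)² = 1.24095
Variance = 1.24095 / 5 = 0.24819
SE* = √0.24819

SE* = 0.4982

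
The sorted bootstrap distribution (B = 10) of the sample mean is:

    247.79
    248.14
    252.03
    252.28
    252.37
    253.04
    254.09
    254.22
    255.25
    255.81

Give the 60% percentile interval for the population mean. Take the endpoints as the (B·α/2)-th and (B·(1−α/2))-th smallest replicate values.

α = 0.40; lower rank = 10 × 0.200 = 2; upper rank = 10 × 0.800 = 8.
The 2nd smallest replicate is 248.14; the 8th is 254.22.

(248.14, 254.22)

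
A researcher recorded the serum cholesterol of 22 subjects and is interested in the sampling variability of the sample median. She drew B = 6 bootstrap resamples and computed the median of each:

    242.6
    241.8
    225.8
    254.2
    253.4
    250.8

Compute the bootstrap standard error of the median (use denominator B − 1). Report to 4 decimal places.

Bootstrap SE is the standard deviation of the 6 replicate medians.
Mean of replicates: (242.6 + 241.8 + 225.8 + 254.2 + 253.4 + 250.8) / 6 = 1468.60000 / 6 = 244.76667
Sum of squared deviations: (−2.16667)² + (−2.96667)² + (−18.96667)² + (+9.43333)² + (+8.63333)² + (+6.03333)² = 573.15333
Variance = 573.15333 / 5 = 114.63067
SE* = √114.63067

SE* = 10.7066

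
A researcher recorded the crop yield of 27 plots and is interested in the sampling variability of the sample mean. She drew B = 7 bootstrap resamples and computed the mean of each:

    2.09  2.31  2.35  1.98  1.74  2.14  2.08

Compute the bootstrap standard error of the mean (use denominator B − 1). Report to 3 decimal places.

Bootstrap SE is the standard deviation of the 7 replicate means.
Mean of replicates: (2.09 + 2.31 + 2.35 + 1.98 + 1.74 + 2.14 + 2.08) / 7 = 14.6900 / 7 = 2.0986
Sum of squared deviations: (−0.0086)² + (+0.2114)² + (+0.2514)² + (−0.1186)² + (−0.3586)² + (+0.0414)² + (−0.0186)² = 0.2527
Variance = 0.2527 / 6 = 0.0421
SE* = √0.0421

SE* = 0.205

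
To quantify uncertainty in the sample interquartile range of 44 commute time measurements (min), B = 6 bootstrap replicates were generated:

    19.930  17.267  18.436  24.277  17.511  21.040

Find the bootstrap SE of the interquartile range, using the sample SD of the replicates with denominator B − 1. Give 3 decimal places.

SE* = 2.649

Bootstrap SE is the standard deviation of the 6 replicate interquartile ranges.
Mean of replicates: (19.930 + 17.267 + 18.436 + 24.277 + 17.511 + 21.040) / 6 = 118.4610 / 6 = 19.7435
Sum of squared deviations: (+0.1865)² + (−2.4765)² + (−1.3075)² + (+4.5335)² + (−2.2325)² + (+1.2965)² = 35.0950
Variance = 35.0950 / 5 = 7.0190
SE* = √7.0190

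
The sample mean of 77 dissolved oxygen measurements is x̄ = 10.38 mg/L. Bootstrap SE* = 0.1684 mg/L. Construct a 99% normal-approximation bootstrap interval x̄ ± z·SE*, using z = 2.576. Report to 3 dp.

Margin = 2.576 × 0.1684 = 0.4338
Interval: 10.38 ± 0.4338

(9.946, 10.814)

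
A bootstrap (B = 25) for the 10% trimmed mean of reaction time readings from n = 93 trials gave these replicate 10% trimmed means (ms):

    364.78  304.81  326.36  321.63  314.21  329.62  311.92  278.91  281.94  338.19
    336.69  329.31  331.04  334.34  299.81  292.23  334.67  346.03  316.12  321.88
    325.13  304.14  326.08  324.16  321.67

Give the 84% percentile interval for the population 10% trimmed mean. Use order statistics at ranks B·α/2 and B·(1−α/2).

Sorted replicates: 278.91, 281.94, 292.23, 299.81, 304.14, 304.81, 311.92, 314.21, 316.12, 321.63, 321.67, 321.88, 324.16, 325.13, 326.08, 326.36, 329.31, 329.62, 331.04, 334.34, 334.67, 336.69, 338.19, 346.03, 364.78
α = 0.16; lower rank = 25 × 0.080 = 2; upper rank = 25 × 0.920 = 23.
The 2nd smallest replicate is 281.94; the 23rd is 338.19.

(281.94, 338.19)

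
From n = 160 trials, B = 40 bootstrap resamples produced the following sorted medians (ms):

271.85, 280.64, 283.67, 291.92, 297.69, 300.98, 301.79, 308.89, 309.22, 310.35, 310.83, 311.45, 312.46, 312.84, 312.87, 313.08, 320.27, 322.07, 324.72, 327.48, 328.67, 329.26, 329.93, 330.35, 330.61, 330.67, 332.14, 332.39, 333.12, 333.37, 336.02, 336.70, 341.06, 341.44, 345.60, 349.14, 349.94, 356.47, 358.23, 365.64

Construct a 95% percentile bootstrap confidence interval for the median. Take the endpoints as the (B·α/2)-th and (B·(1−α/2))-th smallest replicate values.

(271.85, 358.23)

α = 0.05; lower rank = 40 × 0.025 = 1; upper rank = 40 × 0.975 = 39.
The 1st smallest replicate is 271.85; the 39th is 358.23.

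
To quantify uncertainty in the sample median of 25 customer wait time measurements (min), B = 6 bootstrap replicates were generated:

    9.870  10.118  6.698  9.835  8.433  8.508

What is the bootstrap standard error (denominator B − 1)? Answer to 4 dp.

SE* = 1.3053

Bootstrap SE is the standard deviation of the 6 replicate medians.
Mean of replicates: (9.870 + 10.118 + 6.698 + 9.835 + 8.433 + 8.508) / 6 = 53.46200 / 6 = 8.91033
Sum of squared deviations: (+0.95967)² + (+1.20767)² + (−2.21233)² + (+0.92467)² + (−0.47733)² + (−0.40233)² = 8.51857
Variance = 8.51857 / 5 = 1.70371
SE* = √1.70371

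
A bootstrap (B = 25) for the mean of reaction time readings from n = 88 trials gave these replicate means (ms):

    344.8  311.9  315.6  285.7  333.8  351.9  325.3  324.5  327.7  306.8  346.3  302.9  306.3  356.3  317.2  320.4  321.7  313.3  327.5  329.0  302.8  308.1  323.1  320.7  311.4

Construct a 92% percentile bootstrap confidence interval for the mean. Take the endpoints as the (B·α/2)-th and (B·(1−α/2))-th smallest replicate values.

(285.7, 351.9)

Sorted replicates: 285.7, 302.8, 302.9, 306.3, 306.8, 308.1, 311.4, 311.9, 313.3, 315.6, 317.2, 320.4, 320.7, 321.7, 323.1, 324.5, 325.3, 327.5, 327.7, 329.0, 333.8, 344.8, 346.3, 351.9, 356.3
α = 0.08; lower rank = 25 × 0.040 = 1; upper rank = 25 × 0.960 = 24.
The 1st smallest replicate is 285.7; the 24th is 351.9.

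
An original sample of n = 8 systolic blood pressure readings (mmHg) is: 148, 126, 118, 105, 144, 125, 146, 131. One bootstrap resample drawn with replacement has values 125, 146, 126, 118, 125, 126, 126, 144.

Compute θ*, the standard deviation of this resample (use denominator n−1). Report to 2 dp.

Mean = 129.5000; sum of squared deviations = 692.0000
s² = 692.0000 / 7 = 98.8571
s = √98.8571 = 9.94

θ* = 9.94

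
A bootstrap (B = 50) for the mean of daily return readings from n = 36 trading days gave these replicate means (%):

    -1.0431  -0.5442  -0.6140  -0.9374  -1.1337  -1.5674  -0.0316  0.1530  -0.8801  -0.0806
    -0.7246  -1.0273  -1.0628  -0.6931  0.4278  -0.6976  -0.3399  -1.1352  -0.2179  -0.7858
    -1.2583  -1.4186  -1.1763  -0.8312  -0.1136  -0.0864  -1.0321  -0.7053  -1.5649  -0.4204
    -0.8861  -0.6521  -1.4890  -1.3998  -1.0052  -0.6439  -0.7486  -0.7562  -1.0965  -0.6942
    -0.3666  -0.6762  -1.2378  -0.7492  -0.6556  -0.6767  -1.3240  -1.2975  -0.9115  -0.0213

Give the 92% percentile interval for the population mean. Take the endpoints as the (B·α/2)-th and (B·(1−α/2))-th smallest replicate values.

Sorted replicates: -1.5674, -1.5649, -1.4890, -1.4186, -1.3998, -1.3240, -1.2975, -1.2583, -1.2378, -1.1763, -1.1352, -1.1337, -1.0965, -1.0628, -1.0431, -1.0321, -1.0273, -1.0052, -0.9374, -0.9115, -0.8861, -0.8801, -0.8312, -0.7858, -0.7562, -0.7492, -0.7486, -0.7246, -0.7053, -0.6976, -0.6942, -0.6931, -0.6767, -0.6762, -0.6556, -0.6521, -0.6439, -0.6140, -0.5442, -0.4204, -0.3666, -0.3399, -0.2179, -0.1136, -0.0864, -0.0806, -0.0316, -0.0213, 0.1530, 0.4278
α = 0.08; lower rank = 50 × 0.040 = 2; upper rank = 50 × 0.960 = 48.
The 2nd smallest replicate is -1.5649; the 48th is -0.0213.

(-1.5649, -0.0213)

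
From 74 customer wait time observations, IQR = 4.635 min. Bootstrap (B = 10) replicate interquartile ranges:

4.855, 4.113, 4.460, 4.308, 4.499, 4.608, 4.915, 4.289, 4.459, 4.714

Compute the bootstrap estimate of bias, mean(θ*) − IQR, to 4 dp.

bias = −0.1130

mean(θ*) = (4.855 + 4.113 + 4.460 + 4.308 + 4.499 + 4.608 + 4.915 + 4.289 + 4.459 + 4.714) / 10 = 4.52200
bias = 4.52200 − 4.635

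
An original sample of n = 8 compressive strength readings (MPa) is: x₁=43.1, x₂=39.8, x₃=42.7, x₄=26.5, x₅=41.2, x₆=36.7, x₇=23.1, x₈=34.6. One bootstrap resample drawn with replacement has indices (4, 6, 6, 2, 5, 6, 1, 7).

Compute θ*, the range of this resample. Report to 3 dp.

Resample values: 26.5, 36.7, 36.7, 39.8, 41.2, 36.7, 43.1, 23.1.
Range = 43.1 − 23.1 = 20.000

θ* = 20.000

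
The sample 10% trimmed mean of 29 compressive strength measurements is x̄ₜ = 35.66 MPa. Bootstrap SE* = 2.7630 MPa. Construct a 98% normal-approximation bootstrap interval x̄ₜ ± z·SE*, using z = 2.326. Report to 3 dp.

(29.233, 42.087)

Margin = 2.326 × 2.7630 = 6.4267
Interval: 35.66 ± 6.4267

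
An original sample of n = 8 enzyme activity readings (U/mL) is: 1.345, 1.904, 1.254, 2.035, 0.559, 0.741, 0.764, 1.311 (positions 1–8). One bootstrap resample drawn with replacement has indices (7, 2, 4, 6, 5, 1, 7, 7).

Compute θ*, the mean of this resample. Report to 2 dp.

θ* = 1.11

Resample values: 0.764, 1.904, 2.035, 0.741, 0.559, 1.345, 0.764, 0.764.
Mean = (0.764 + 1.904 + 2.035 + 0.741 + 0.559 + 1.345 + 0.764 + 0.764) / 8 = 8.8760 / 8 = 1.11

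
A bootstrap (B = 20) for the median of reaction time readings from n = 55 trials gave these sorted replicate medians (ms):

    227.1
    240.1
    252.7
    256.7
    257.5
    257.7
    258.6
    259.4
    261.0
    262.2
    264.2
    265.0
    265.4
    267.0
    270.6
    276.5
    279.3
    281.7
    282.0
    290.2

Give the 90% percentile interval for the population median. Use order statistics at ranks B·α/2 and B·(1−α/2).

α = 0.10; lower rank = 20 × 0.050 = 1; upper rank = 20 × 0.950 = 19.
The 1st smallest replicate is 227.1; the 19th is 282.0.

(227.1, 282.0)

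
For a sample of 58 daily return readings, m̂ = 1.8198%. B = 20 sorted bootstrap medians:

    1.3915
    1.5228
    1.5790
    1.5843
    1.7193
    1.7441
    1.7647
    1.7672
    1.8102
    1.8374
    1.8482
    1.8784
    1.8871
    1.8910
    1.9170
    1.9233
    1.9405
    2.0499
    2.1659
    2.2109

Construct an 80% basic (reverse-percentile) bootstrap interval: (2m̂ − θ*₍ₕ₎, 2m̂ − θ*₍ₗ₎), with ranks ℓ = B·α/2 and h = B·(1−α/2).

(1.5897, 2.1168)

Percentile endpoints at ranks 2 and 18: θ*₍2₎ = 1.5228, θ*₍18₎ = 2.0499.
Basic interval reflects these around m̂:
  lower = 2 × 1.8198 − 2.0499 = 1.5897
  upper = 2 × 1.8198 − 1.5228 = 2.1168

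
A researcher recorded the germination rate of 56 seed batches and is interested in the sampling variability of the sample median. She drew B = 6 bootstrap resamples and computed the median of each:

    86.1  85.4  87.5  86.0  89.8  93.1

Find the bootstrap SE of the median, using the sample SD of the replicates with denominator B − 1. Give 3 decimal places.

Bootstrap SE is the standard deviation of the 6 replicate medians.
Mean of replicates: (86.1 + 85.4 + 87.5 + 86.0 + 89.8 + 93.1) / 6 = 527.9000 / 6 = 87.9833
Sum of squared deviations: (−1.8833)² + (−2.5833)² + (−0.4833)² + (−1.9833)² + (+1.8167)² + (+5.1167)² = 43.8683
Variance = 43.8683 / 5 = 8.7737
SE* = √8.7737

SE* = 2.962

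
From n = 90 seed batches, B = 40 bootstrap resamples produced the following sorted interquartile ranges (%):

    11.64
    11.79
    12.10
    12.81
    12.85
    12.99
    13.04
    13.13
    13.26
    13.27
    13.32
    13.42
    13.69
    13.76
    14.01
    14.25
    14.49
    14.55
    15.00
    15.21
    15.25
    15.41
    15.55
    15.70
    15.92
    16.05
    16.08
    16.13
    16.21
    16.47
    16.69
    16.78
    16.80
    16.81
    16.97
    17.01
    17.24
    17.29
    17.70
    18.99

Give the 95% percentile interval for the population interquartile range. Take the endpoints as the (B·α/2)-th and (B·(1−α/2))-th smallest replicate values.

α = 0.05; lower rank = 40 × 0.025 = 1; upper rank = 40 × 0.975 = 39.
The 1st smallest replicate is 11.64; the 39th is 17.70.

(11.64, 17.70)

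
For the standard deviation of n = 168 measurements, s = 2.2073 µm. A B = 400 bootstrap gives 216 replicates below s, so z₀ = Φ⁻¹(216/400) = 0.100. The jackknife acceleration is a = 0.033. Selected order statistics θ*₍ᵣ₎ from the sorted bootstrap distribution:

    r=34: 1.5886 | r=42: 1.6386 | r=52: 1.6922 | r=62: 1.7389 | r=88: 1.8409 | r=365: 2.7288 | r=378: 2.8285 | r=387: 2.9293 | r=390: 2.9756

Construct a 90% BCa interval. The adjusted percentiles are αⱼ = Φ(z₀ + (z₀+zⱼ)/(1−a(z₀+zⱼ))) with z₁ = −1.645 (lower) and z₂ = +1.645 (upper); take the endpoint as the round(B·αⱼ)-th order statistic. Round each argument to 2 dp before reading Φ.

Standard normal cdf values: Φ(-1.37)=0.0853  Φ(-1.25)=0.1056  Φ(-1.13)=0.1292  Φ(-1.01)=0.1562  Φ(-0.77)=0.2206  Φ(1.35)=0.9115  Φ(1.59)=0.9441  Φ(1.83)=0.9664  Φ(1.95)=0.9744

(1.5886, 2.9756)

Lower: z₀ + z₁ = 0.100 + (-1.645) = -1.545; 1 − a(z₀+z₁) = 1 − (0.033)(-1.545) = 1.0510; argument = 0.100 + (-1.545)/1.0510 = -1.3700 → -1.37.
α₁ = Φ(-1.37) = 0.0853; rank = round(400 × 0.0853) = 34; θ*₍34₎ = 1.5886.
Upper: z₀ + z₂ = 1.745; 1 − a(z₀+z₂) = 0.9424; argument = 1.9516 → 1.95; α₂ = 0.9744; rank = 390; θ*₍390₎ = 2.9756.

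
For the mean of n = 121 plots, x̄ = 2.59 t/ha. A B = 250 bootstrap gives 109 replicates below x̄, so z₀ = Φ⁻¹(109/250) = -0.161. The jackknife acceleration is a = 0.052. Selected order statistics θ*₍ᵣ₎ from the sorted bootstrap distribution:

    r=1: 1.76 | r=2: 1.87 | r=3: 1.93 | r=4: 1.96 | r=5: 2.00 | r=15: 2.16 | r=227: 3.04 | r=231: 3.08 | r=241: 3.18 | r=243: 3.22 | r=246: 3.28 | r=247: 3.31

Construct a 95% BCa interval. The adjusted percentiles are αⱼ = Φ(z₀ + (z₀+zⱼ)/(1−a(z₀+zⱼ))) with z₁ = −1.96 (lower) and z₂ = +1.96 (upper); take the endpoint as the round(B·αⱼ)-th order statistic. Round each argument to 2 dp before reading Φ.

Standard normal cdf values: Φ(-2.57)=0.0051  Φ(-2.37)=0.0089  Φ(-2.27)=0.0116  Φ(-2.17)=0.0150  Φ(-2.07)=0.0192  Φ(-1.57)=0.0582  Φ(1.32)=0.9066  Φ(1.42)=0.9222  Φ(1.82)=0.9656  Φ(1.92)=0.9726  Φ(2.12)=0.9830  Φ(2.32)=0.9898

Lower: z₀ + z₁ = -0.161 + (-1.960) = -2.121; 1 − a(z₀+z₁) = 1 − (0.052)(-2.121) = 1.1103; argument = -0.161 + (-2.121)/1.1103 = -2.0713 → -2.07.
α₁ = Φ(-2.07) = 0.0192; rank = round(250 × 0.0192) = 5; θ*₍5₎ = 2.00.
Upper: z₀ + z₂ = 1.799; 1 − a(z₀+z₂) = 0.9065; argument = 1.8237 → 1.82; α₂ = 0.9656; rank = 241; θ*₍241₎ = 3.18.

(2.00, 3.18)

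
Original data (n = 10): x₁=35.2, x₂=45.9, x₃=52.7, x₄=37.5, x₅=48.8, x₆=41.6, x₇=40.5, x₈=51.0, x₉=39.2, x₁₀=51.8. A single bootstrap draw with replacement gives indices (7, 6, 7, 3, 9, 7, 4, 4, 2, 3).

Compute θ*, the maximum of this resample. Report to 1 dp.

θ* = 52.7

Resample values: 40.5, 41.6, 40.5, 52.7, 39.2, 40.5, 37.5, 37.5, 45.9, 52.7.
Maximum = 52.7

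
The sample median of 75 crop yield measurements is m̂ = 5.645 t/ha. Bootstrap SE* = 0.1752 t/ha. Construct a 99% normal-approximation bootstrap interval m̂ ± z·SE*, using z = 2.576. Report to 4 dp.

(5.1937, 6.0963)

Margin = 2.576 × 0.1752 = 0.45132
Interval: 5.645 ± 0.45132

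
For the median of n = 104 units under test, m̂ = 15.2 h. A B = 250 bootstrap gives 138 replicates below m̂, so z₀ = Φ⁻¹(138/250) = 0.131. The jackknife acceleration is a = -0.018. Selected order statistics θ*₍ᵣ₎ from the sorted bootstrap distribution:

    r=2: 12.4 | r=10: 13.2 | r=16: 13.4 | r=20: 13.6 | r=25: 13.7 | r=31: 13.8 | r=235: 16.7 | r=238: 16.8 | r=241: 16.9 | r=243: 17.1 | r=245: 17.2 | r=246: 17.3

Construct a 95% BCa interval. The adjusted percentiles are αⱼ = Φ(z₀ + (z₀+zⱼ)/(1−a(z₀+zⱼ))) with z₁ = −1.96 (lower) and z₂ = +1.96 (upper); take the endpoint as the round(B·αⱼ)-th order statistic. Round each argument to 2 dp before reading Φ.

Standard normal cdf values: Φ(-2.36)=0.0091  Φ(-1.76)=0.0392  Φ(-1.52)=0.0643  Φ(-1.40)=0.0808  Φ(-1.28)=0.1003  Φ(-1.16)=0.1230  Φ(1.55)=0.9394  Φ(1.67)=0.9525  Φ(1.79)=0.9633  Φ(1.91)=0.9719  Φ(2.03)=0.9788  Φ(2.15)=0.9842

(13.2, 17.3)

Lower: z₀ + z₁ = 0.131 + (-1.960) = -1.829; 1 − a(z₀+z₁) = 1 − (-0.018)(-1.829) = 0.9671; argument = 0.131 + (-1.829)/0.9671 = -1.7603 → -1.76.
α₁ = Φ(-1.76) = 0.0392; rank = round(250 × 0.0392) = 10; θ*₍10₎ = 13.2.
Upper: z₀ + z₂ = 2.091; 1 − a(z₀+z₂) = 1.0376; argument = 2.1462 → 2.15; α₂ = 0.9842; rank = 246; θ*₍246₎ = 17.3.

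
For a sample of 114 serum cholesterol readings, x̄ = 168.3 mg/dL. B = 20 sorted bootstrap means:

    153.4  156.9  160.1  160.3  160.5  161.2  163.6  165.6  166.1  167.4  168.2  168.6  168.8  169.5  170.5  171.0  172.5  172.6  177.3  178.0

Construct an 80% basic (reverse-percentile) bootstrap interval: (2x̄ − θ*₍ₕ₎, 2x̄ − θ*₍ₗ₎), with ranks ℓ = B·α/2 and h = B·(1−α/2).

(164.0, 179.7)

Percentile endpoints at ranks 2 and 18: θ*₍2₎ = 156.9, θ*₍18₎ = 172.6.
Basic interval reflects these around x̄:
  lower = 2 × 168.3 − 172.6 = 164.0
  upper = 2 × 168.3 − 156.9 = 179.7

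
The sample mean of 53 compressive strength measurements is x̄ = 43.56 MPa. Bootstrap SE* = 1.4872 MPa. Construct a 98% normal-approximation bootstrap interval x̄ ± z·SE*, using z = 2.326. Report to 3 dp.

Margin = 2.326 × 1.4872 = 3.4592
Interval: 43.56 ± 3.4592

(40.101, 47.019)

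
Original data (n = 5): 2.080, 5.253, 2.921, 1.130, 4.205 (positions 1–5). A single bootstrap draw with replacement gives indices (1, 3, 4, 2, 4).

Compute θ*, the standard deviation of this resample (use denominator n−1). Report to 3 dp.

θ* = 1.709

Resample values: 2.080, 2.921, 1.130, 5.253, 1.130.
Mean = 2.5028; sum of squared deviations = 11.6864
s² = 11.6864 / 4 = 2.9216
s = √2.9216 = 1.709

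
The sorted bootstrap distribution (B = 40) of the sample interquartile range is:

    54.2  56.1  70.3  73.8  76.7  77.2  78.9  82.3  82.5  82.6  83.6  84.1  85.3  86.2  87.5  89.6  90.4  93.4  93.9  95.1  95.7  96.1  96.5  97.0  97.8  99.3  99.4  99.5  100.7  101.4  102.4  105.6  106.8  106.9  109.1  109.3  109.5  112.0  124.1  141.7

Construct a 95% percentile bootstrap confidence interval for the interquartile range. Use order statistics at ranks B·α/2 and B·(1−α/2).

(54.2, 124.1)

α = 0.05; lower rank = 40 × 0.025 = 1; upper rank = 40 × 0.975 = 39.
The 1st smallest replicate is 54.2; the 39th is 124.1.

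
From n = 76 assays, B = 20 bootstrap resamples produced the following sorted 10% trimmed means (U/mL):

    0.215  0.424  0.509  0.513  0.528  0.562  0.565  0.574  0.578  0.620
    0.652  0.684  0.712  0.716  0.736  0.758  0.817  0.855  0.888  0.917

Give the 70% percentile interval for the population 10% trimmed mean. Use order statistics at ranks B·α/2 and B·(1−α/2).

(0.509, 0.817)

α = 0.30; lower rank = 20 × 0.150 = 3; upper rank = 20 × 0.850 = 17.
The 3rd smallest replicate is 0.509; the 17th is 0.817.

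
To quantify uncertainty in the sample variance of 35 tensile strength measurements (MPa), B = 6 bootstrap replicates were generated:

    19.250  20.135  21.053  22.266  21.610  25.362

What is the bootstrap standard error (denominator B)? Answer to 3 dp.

SE* = 1.939

Bootstrap SE is the standard deviation of the 6 replicate variances.
Mean of replicates: (19.250 + 20.135 + 21.053 + 22.266 + 21.610 + 25.362) / 6 = 129.6760 / 6 = 21.6127
Sum of squared deviations: (−2.3627)² + (−1.4777)² + (−0.5597)² + (+0.6533)² + (−0.0027)² + (+3.7493)² = 22.5633
Variance = 22.5633 / 6 = 3.7605
SE* = √3.7605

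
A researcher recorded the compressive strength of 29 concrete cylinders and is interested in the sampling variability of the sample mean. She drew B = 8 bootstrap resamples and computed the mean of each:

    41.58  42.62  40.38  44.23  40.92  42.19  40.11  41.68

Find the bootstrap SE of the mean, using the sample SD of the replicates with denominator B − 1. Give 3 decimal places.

SE* = 1.330

Bootstrap SE is the standard deviation of the 8 replicate means.
Mean of replicates: (41.58 + 42.62 + 40.38 + 44.23 + 40.92 + 42.19 + 40.11 + 41.68) / 8 = 333.7100 / 8 = 41.7137
Sum of squared deviations: (−0.1337)² + (+0.9062)² + (−1.3337)² + (+2.5162)² + (−0.7937)² + (+0.4763)² + (−1.6037)² + (−0.0337)² = 12.3796
Variance = 12.3796 / 7 = 1.7685
SE* = √1.7685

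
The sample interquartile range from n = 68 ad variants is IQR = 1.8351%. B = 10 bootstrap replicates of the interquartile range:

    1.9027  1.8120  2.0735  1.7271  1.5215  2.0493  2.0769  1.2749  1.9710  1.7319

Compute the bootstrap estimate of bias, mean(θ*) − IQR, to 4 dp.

bias = −0.0210

mean(θ*) = (1.9027 + 1.8120 + 2.0735 + 1.7271 + 1.5215 + 2.0493 + 2.0769 + 1.2749 + 1.9710 + 1.7319) / 10 = 1.81408
bias = 1.81408 − 1.8351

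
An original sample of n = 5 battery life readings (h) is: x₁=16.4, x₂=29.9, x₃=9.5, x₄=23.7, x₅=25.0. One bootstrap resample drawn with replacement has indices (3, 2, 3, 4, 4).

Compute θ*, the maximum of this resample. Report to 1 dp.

θ* = 29.9

Resample values: 9.5, 29.9, 9.5, 23.7, 23.7.
Maximum = 29.9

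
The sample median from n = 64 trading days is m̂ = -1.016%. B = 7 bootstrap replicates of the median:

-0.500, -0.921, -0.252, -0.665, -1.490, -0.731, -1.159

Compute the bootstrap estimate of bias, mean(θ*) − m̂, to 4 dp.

mean(θ*) = ((-0.500) + (-0.921) + (-0.252) + (-0.665) + (-1.490) + (-0.731) + (-1.159)) / 7 = -0.81686
bias = -0.81686 − -1.016

bias = +0.1991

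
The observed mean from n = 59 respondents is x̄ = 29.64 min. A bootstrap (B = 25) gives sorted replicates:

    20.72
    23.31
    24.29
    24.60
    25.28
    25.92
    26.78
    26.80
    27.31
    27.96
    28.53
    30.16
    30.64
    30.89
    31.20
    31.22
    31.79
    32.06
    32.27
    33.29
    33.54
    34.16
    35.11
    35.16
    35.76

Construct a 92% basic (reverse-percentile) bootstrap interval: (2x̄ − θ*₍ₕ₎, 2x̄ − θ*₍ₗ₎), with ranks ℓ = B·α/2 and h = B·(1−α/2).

(24.12, 38.56)

Percentile endpoints at ranks 1 and 24: θ*₍1₎ = 20.72, θ*₍24₎ = 35.16.
Basic interval reflects these around x̄:
  lower = 2 × 29.64 − 35.16 = 24.12
  upper = 2 × 29.64 − 20.72 = 38.56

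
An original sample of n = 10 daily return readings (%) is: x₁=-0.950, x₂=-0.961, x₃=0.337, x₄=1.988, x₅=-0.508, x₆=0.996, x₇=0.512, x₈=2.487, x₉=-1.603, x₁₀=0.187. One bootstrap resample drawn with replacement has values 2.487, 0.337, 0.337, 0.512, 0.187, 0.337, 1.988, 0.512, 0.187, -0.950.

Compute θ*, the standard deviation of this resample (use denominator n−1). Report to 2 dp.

θ* = 0.97

Mean = 0.5934; sum of squared deviations = 8.4535
s² = 8.4535 / 9 = 0.9393
s = √0.9393 = 0.97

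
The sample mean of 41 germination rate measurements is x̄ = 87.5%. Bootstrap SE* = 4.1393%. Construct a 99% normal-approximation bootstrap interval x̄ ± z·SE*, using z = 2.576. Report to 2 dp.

(76.84, 98.16)

Margin = 2.576 × 4.1393 = 10.663
Interval: 87.5 ± 10.663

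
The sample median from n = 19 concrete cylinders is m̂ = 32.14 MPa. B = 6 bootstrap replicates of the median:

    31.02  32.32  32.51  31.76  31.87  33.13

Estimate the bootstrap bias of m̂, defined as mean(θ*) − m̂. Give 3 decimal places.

mean(θ*) = (31.02 + 32.32 + 32.51 + 31.76 + 31.87 + 33.13) / 6 = 32.1017
bias = 32.1017 − 32.14

bias = −0.038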